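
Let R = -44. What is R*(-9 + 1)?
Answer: 352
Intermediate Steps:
R*(-9 + 1) = -44*(-9 + 1) = -44*(-8) = 352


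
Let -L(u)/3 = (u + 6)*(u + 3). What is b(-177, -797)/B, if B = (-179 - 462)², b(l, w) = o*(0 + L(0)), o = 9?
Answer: -486/410881 ≈ -0.0011828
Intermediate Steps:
L(u) = -3*(3 + u)*(6 + u) (L(u) = -3*(u + 6)*(u + 3) = -3*(6 + u)*(3 + u) = -3*(3 + u)*(6 + u))
b(l, w) = -486 (b(l, w) = 9*(0 + (-54 - 27*0 - 3*0²)) = 9*(0 + (-54 + 0 - 3*0)) = 9*(0 + (-54 + 0 + 0)) = 9*(0 - 54) = 9*(-54) = -486)
B = 410881 (B = (-641)² = 410881)
b(-177, -797)/B = -486/410881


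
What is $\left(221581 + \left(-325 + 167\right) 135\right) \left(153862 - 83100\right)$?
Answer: $14170161262$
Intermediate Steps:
$\left(221581 + \left(-325 + 167\right) 135\right) \left(153862 - 83100\right) = \left(221581 - 21330\right) 70762 = 200251 \cdot 70762 = 14170161262$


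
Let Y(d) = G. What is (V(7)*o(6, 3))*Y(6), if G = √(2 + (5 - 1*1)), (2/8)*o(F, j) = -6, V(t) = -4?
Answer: 96*√6 ≈ 235.15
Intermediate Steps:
o(F, j) = -24 (o(F, j) = 4*(-6) = -24)
G = √6 (G = √(2 + (5 - 1)) = √(2 + 4) = √6 ≈ 2.4495)
Y(d) = √6
(V(7)*o(6, 3))*Y(6) = (-4*(-24))*√6 = 96*√6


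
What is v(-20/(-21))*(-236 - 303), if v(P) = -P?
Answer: 1540/3 ≈ 513.33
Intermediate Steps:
v(-20/(-21))*(-236 - 303) = (-(-20)/(-21))*(-236 - 303) = -(-20)*(-1)/21*(-539) = -1*20/21*(-539) = -20/21*(-539) = 1540/3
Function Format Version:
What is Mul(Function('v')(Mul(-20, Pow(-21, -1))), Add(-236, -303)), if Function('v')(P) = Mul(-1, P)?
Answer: Rational(1540, 3) ≈ 513.33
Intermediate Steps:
Mul(Function('v')(Mul(-20, Pow(-21, -1))), Add(-236, -303)) = Mul(Mul(-1, Mul(-20, Pow(-21, -1))), Add(-236, -303)) = Mul(Mul(-1, Mul(-20, Rational(-1, 21))), -539) = Mul(Mul(-1, Rational(20, 21)), -539) = Mul(Rational(-20, 21), -539) = Rational(1540, 3)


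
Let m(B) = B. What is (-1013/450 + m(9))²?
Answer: 9223369/202500 ≈ 45.547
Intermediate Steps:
(-1013/450 + m(9))² = (-1013/450 + 9)² = (3037/450)² = 9223369/202500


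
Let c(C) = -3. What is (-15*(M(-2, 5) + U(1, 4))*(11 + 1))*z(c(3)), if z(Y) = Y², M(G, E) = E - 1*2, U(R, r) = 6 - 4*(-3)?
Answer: -34020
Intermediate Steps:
U(R, r) = 18 (U(R, r) = 6 + 12 = 18)
M(G, E) = -2 + E (M(G, E) = E - 2 = -2 + E)
(-15*(M(-2, 5) + U(1, 4))*(11 + 1))*z(c(3)) = -15*((-2 + 5) + 18)*(11 + 1)*(-3)² = -15*(3 + 18)*12*9 = -315*12*9 = -15*252*9 = -3780*9 = -34020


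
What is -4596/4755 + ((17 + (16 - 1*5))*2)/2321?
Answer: -3467012/3678785 ≈ -0.94243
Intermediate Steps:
-4596/4755 + ((17 + (16 - 1*5))*2)/2321 = -4596*1/4755 + ((17 + (16 - 5))*2)*(1/2321) = -1532/1585 + ((17 + 11)*2)*(1/2321) = -1532/1585 + (28*2)*(1/2321) = -1532/1585 + 56*(1/2321) = -1532/1585 + 56/2321 = -3467012/3678785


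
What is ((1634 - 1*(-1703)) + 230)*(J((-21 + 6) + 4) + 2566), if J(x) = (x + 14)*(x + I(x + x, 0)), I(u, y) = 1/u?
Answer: 198763941/22 ≈ 9.0347e+6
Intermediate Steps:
J(x) = (14 + x)*(x + 1/(2*x)) (J(x) = (x + 14)*(x + 1/(x + x)) = (14 + x)*(x + 1/(2*x)))
((1634 - 1*(-1703)) + 230)*(J((-21 + 6) + 4) + 2566) = ((1634 - 1*(-1703)) + 230)*((½ + ((-21 + 6) + 4)² + 7/((-21 + 6) + 4) + 14*((-21 + 6) + 4)) + 2566) = ((1634 + 1703) + 230)*((½ + (-15 + 4)² + 7/(-15 + 4) + 14*(-15 + 4)) + 2566) = (3337 + 230)*((½ + (-11)² + 7/(-11) + 14*(-11)) + 2566) = 3567*((½ + 121 + 7*(-1/11) - 154) + 2566) = 3567*((½ + 121 - 7/11 - 154) + 2566) = 3567*(-729/22 + 2566) = 3567*(55723/22) = 198763941/22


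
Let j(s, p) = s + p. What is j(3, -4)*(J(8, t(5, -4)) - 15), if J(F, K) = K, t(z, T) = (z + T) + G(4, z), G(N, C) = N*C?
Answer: -6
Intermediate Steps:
G(N, C) = C*N
j(s, p) = p + s
t(z, T) = T + 5*z (t(z, T) = (z + T) + z*4 = (T + z) + 4*z = T + 5*z)
j(3, -4)*(J(8, t(5, -4)) - 15) = (-4 + 3)*((-4 + 5*5) - 15) = -((-4 + 25) - 15) = -(21 - 15) = -1*6 = -6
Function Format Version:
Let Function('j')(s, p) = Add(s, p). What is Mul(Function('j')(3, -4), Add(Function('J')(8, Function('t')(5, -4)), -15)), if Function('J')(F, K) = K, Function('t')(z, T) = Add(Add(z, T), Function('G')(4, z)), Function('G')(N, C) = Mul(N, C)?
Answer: -6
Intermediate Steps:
Function('G')(N, C) = Mul(C, N)
Function('j')(s, p) = Add(p, s)
Function('t')(z, T) = Add(T, Mul(5, z)) (Function('t')(z, T) = Add(Add(z, T), Mul(z, 4)) = Add(Add(T, z), Mul(4, z)) = Add(T, Mul(5, z)))
Mul(Function('j')(3, -4), Add(Function('J')(8, Function('t')(5, -4)), -15)) = Mul(Add(-4, 3), Add(Add(-4, Mul(5, 5)), -15)) = Mul(-1, Add(Add(-4, 25), -15)) = Mul(-1, Add(21, -15)) = Mul(-1, 6) = -6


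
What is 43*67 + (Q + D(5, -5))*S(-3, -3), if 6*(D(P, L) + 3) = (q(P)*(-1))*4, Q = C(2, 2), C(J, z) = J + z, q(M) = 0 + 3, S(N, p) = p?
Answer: 2884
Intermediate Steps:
q(M) = 3
Q = 4 (Q = 2 + 2 = 4)
D(P, L) = -5 (D(P, L) = -3 + ((3*(-1))*4)/6 = -3 + (-3*4)/6 = -3 + (⅙)*(-12) = -3 - 2 = -5)
43*67 + (Q + D(5, -5))*S(-3, -3) = 43*67 + (4 - 5)*(-3) = 2881 - 1*(-3) = 2881 + 3 = 2884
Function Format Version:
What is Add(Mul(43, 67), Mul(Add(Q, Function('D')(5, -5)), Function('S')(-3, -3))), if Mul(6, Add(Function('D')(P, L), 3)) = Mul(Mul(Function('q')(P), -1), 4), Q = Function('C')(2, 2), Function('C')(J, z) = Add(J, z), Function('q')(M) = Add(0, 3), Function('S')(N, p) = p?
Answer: 2884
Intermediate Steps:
Function('q')(M) = 3
Q = 4 (Q = Add(2, 2) = 4)
Function('D')(P, L) = -5 (Function('D')(P, L) = Add(-3, Mul(Rational(1, 6), Mul(Mul(3, -1), 4))) = Add(-3, Mul(Rational(1, 6), Mul(-3, 4))) = Add(-3, Mul(Rational(1, 6), -12)) = Add(-3, -2) = -5)
Add(Mul(43, 67), Mul(Add(Q, Function('D')(5, -5)), Function('S')(-3, -3))) = Add(Mul(43, 67), Mul(Add(4, -5), -3)) = Add(2881, Mul(-1, -3)) = Add(2881, 3) = 2884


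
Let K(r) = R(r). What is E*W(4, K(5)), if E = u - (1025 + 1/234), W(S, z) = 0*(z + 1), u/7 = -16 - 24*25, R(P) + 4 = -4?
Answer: 0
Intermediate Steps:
R(P) = -8 (R(P) = -4 - 4 = -8)
u = -4312 (u = 7*(-16 - 24*25) = 7*(-16 - 600) = 7*(-616) = -4312)
K(r) = -8
W(S, z) = 0 (W(S, z) = 0*(1 + z) = 0)
E = -1248859/234 (E = -4312 - (1025 + 1/234) = -4312 - 1*239851/234 = -4312 - 239851/234 = -1248859/234 ≈ -5337.0)
E*W(4, K(5)) = -1248859/234*0 = 0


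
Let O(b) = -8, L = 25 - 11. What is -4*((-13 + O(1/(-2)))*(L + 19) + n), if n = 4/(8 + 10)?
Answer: 24940/9 ≈ 2771.1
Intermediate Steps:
L = 14
n = 2/9 (n = 4/18 = 4*(1/18) = 2/9 ≈ 0.22222)
-4*((-13 + O(1/(-2)))*(L + 19) + n) = -4*((-13 - 8)*(14 + 19) + 2/9) = -4*(-21*33 + 2/9) = -4*(-693 + 2/9) = -4*(-6235/9) = 24940/9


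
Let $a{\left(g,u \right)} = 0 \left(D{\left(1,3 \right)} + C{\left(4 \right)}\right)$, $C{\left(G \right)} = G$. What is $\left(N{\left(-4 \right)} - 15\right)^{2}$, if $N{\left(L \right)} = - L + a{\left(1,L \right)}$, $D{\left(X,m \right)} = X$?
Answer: $121$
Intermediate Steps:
$a{\left(g,u \right)} = 0$ ($a{\left(g,u \right)} = 0 \left(1 + 4\right) = 0 \cdot 5 = 0$)
$N{\left(L \right)} = - L$ ($N{\left(L \right)} = - L + 0 = - L$)
$\left(N{\left(-4 \right)} - 15\right)^{2} = \left(\left(-1\right) \left(-4\right) - 15\right)^{2} = \left(4 - 15\right)^{2} = \left(-11\right)^{2} = 121$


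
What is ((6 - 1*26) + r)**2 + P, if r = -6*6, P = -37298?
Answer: -34162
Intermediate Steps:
r = -36
((6 - 1*26) + r)**2 + P = ((6 - 1*26) - 36)**2 - 37298 = ((6 - 26) - 36)**2 - 37298 = (-20 - 36)**2 - 37298 = (-56)**2 - 37298 = 3136 - 37298 = -34162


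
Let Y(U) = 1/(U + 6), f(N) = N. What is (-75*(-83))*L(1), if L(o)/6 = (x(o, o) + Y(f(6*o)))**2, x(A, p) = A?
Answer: 350675/8 ≈ 43834.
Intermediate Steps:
Y(U) = 1/(6 + U)
L(o) = 6*(o + 1/(6 + 6*o))**2
(-75*(-83))*L(1) = (-75*(-83))*((1 + 6*1*(1 + 1))**2/(6*(1 + 1)**2)) = 6225*((1/6)*(1 + 6*1*2)**2/2**2) = 6225*((1/6)*(1/4)*(1 + 12)**2) = 6225*((1/6)*(1/4)*13**2) = 6225*((1/6)*(1/4)*169) = 6225*(169/24) = 350675/8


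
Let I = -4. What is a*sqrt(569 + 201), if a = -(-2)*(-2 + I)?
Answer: -12*sqrt(770) ≈ -332.99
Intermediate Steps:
a = -12 (a = -(-2)*(-2 - 4) = -(-2)*(-6) = -1*12 = -12)
a*sqrt(569 + 201) = -12*sqrt(569 + 201) = -12*sqrt(770)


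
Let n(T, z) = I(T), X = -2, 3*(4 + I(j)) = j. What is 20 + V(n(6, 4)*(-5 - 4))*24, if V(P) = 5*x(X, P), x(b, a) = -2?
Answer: -220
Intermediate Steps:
I(j) = -4 + j/3
n(T, z) = -4 + T/3
V(P) = -10 (V(P) = 5*(-2) = -10)
20 + V(n(6, 4)*(-5 - 4))*24 = 20 - 10*24 = 20 - 240 = -220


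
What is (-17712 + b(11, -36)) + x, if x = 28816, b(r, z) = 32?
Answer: 11136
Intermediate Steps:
(-17712 + b(11, -36)) + x = (-17712 + 32) + 28816 = -17680 + 28816 = 11136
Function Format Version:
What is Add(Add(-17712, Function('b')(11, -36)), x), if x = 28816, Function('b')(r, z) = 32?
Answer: 11136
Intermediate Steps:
Add(Add(-17712, Function('b')(11, -36)), x) = Add(Add(-17712, 32), 28816) = Add(-17680, 28816) = 11136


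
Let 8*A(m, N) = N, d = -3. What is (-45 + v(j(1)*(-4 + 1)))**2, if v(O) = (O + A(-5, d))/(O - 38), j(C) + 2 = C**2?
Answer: 3250809/1600 ≈ 2031.8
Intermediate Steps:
j(C) = -2 + C**2
A(m, N) = N/8
v(O) = (-3/8 + O)/(-38 + O) (v(O) = (O + (1/8)*(-3))/(O - 38) = (O - 3/8)/(-38 + O) = (-3/8 + O)/(-38 + O))
(-45 + v(j(1)*(-4 + 1)))**2 = (-45 + (-3/8 + (-2 + 1**2)*(-4 + 1))/(-38 + (-2 + 1**2)*(-4 + 1)))**2 = (-45 + (-3/8 + (-2 + 1)*(-3))/(-38 + (-2 + 1)*(-3)))**2 = (-45 + (-3/8 - 1*(-3))/(-38 - 1*(-3)))**2 = (-45 + (-3/8 + 3)/(-38 + 3))**2 = (-45 + (21/8)/(-35))**2 = (-45 - 1/35*21/8)**2 = (-45 - 3/40)**2 = (-1803/40)**2 = 3250809/1600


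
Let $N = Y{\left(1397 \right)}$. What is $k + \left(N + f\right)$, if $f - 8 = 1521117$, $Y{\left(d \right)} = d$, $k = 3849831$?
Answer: $5372353$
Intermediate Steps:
$f = 1521125$ ($f = 8 + 1521117 = 1521125$)
$N = 1397$
$k + \left(N + f\right) = 3849831 + \left(1397 + 1521125\right) = 3849831 + 1522522 = 5372353$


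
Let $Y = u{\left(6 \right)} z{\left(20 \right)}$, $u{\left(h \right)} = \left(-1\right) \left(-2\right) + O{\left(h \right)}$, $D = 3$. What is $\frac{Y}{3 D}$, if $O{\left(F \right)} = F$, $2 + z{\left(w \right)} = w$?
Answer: $16$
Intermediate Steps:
$z{\left(w \right)} = -2 + w$
$u{\left(h \right)} = 2 + h$ ($u{\left(h \right)} = \left(-1\right) \left(-2\right) + h = 2 + h$)
$Y = 144$ ($Y = \left(2 + 6\right) \left(-2 + 20\right) = 8 \cdot 18 = 144$)
$\frac{Y}{3 D} = \frac{144}{3 \cdot 3} = \frac{144}{9} = 144 \cdot \frac{1}{9} = 16$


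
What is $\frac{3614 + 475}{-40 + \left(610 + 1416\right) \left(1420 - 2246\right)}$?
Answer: $- \frac{4089}{1673516} \approx -0.0024434$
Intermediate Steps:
$\frac{3614 + 475}{-40 + \left(610 + 1416\right) \left(1420 - 2246\right)} = \frac{4089}{-40 + 2026 \left(-826\right)} = \frac{4089}{-40 - 1673476} = \frac{4089}{-1673516} = 4089 \left(- \frac{1}{1673516}\right) = - \frac{4089}{1673516}$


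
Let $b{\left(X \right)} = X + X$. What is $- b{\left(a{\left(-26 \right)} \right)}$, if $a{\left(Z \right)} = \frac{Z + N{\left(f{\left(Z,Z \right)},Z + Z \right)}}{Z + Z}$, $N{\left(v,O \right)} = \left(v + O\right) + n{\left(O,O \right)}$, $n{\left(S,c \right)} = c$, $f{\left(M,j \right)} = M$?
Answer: $-6$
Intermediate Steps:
$N{\left(v,O \right)} = v + 2 O$ ($N{\left(v,O \right)} = \left(v + O\right) + O = \left(O + v\right) + O = v + 2 O$)
$a{\left(Z \right)} = 3$ ($a{\left(Z \right)} = \frac{Z + \left(Z + 2 \left(Z + Z\right)\right)}{Z + Z} = \frac{Z + \left(Z + 2 \cdot 2 Z\right)}{2 Z} = \left(Z + \left(Z + 4 Z\right)\right) \frac{1}{2 Z} = \left(Z + 5 Z\right) \frac{1}{2 Z} = 6 Z \frac{1}{2 Z} = 3$)
$b{\left(X \right)} = 2 X$
$- b{\left(a{\left(-26 \right)} \right)} = - 2 \cdot 3 = \left(-1\right) 6 = -6$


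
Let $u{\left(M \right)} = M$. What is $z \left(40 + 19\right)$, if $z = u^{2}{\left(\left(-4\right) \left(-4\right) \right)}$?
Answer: $15104$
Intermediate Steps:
$z = 256$ ($z = \left(\left(-4\right) \left(-4\right)\right)^{2} = 16^{2} = 256$)
$z \left(40 + 19\right) = 256 \left(40 + 19\right) = 256 \cdot 59 = 15104$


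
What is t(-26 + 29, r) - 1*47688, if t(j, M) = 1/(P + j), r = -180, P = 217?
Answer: -10491359/220 ≈ -47688.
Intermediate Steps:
t(j, M) = 1/(217 + j)
t(-26 + 29, r) - 1*47688 = 1/(217 + (-26 + 29)) - 1*47688 = 1/(217 + 3) - 47688 = 1/220 - 47688 = -10491359/220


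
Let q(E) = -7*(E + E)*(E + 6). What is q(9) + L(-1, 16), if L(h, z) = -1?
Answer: -1891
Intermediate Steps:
q(E) = -14*E*(6 + E) (q(E) = -7*2*E*(6 + E) = -14*E*(6 + E))
q(9) + L(-1, 16) = -14*9*(6 + 9) - 1 = -14*9*15 - 1 = -1890 - 1 = -1891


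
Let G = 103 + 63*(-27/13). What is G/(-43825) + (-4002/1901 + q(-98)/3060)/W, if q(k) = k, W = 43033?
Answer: 8353478721371/14261671997428050 ≈ 0.00058573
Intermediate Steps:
G = -362/13 (G = 103 + 63*(-27*1/13) = 103 + 63*(-27/13) = 103 - 1701/13 = -362/13 ≈ -27.846)
G/(-43825) + (-4002/1901 + q(-98)/3060)/W = -362/13/(-43825) + (-4002/1901 - 98/3060)/43033 = -362/13*(-1/43825) + (-4002*1/1901 - 98*1/3060)*(1/43033) = 362/569725 + (-4002/1901 - 49/1530)*(1/43033) = 362/569725 - 6216209/2908530*1/43033 = 362/569725 - 6216209/125162771490 = 8353478721371/14261671997428050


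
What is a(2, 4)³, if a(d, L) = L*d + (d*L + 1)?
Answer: 4913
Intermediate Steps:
a(d, L) = 1 + 2*L*d (a(d, L) = L*d + (L*d + 1) = L*d + (1 + L*d) = 1 + 2*L*d)
a(2, 4)³ = (1 + 2*4*2)³ = (1 + 16)³ = 17³ = 4913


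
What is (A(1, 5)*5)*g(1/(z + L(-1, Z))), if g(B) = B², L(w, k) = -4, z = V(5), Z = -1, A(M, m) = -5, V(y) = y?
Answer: -25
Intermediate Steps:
z = 5
(A(1, 5)*5)*g(1/(z + L(-1, Z))) = (-5*5)*(1/(5 - 4))² = -25*(1/1)² = -25*1² = -25*1 = -25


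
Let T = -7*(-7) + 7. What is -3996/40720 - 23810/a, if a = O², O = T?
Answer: -30689833/3990560 ≈ -7.6906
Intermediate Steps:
T = 56 (T = 49 + 7 = 56)
O = 56
a = 3136 (a = 56² = 3136)
-3996/40720 - 23810/a = -3996/40720 - 23810/3136 = -3996*1/40720 - 23810*1/3136 = -999/10180 - 11905/1568 = -30689833/3990560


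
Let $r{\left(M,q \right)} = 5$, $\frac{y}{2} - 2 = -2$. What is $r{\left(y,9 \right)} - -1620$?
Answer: $1625$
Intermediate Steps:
$y = 0$ ($y = 4 + 2 \left(-2\right) = 4 - 4 = 0$)
$r{\left(y,9 \right)} - -1620 = 5 - -1620 = 5 + 1620 = 1625$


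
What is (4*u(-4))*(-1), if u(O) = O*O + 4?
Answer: -80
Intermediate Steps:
u(O) = 4 + O² (u(O) = O² + 4 = 4 + O²)
(4*u(-4))*(-1) = (4*(4 + (-4)²))*(-1) = (4*(4 + 16))*(-1) = (4*20)*(-1) = 80*(-1) = -80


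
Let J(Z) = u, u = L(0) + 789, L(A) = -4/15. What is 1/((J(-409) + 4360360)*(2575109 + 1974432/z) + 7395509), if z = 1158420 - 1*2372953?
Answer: 3643599/40919196850438529414 ≈ 8.9044e-14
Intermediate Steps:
z = -1214533 (z = 1158420 - 2372953 = -1214533)
L(A) = -4/15 (L(A) = -4*1/15 = -4/15)
u = 11831/15 (u = -4/15 + 789 = 11831/15 ≈ 788.73)
J(Z) = 11831/15
1/((J(-409) + 4360360)*(2575109 + 1974432/z) + 7395509) = 1/((11831/15 + 4360360)*(2575109 + 1974432/(-1214533)) + 7395509) = 1/(65417231*(2575109 + 1974432*(-1/1214533))/15 + 7395509) = 1/(65417231*(2575109 - 1974432/1214533)/15 + 7395509) = 1/((65417231/15)*(3127552884665/1214533) + 7395509) = 1/(40919169904169332523/3643599 + 7395509) = 1/(40919196850438529414/3643599) = 3643599/40919196850438529414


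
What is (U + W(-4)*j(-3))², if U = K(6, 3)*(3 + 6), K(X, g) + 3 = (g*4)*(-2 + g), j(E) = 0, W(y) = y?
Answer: 6561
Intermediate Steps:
K(X, g) = -3 + 4*g*(-2 + g) (K(X, g) = -3 + (g*4)*(-2 + g) = -3 + (4*g)*(-2 + g) = -3 + 4*g*(-2 + g))
U = 81 (U = (-3 - 8*3 + 4*3²)*(3 + 6) = (-3 - 24 + 4*9)*9 = (-3 - 24 + 36)*9 = 9*9 = 81)
(U + W(-4)*j(-3))² = (81 - 4*0)² = (81 + 0)² = 81² = 6561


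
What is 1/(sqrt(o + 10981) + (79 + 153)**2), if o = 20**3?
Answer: 53824/2897003995 - 3*sqrt(2109)/2897003995 ≈ 1.8532e-5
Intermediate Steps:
o = 8000
1/(sqrt(o + 10981) + (79 + 153)**2) = 1/(sqrt(8000 + 10981) + (79 + 153)**2) = 1/(sqrt(18981) + 232**2) = 1/(3*sqrt(2109) + 53824) = 1/(53824 + 3*sqrt(2109))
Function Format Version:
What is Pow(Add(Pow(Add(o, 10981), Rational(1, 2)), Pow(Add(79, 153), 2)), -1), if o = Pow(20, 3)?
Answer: Add(Rational(53824, 2897003995), Mul(Rational(-3, 2897003995), Pow(2109, Rational(1, 2)))) ≈ 1.8532e-5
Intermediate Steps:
o = 8000
Pow(Add(Pow(Add(o, 10981), Rational(1, 2)), Pow(Add(79, 153), 2)), -1) = Pow(Add(Pow(Add(8000, 10981), Rational(1, 2)), Pow(Add(79, 153), 2)), -1) = Pow(Add(Pow(18981, Rational(1, 2)), Pow(232, 2)), -1) = Pow(Add(Mul(3, Pow(2109, Rational(1, 2))), 53824), -1) = Pow(Add(53824, Mul(3, Pow(2109, Rational(1, 2)))), -1)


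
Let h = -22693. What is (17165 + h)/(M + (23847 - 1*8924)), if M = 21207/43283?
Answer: -29908553/80741677 ≈ -0.37042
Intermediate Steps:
M = 21207/43283 (M = 21207*(1/43283) = 21207/43283 ≈ 0.48996)
(17165 + h)/(M + (23847 - 1*8924)) = (17165 - 22693)/(21207/43283 + (23847 - 1*8924)) = -5528/(21207/43283 + (23847 - 8924)) = -5528/(21207/43283 + 14923) = -5528/645933416/43283 = -5528*43283/645933416 = -29908553/80741677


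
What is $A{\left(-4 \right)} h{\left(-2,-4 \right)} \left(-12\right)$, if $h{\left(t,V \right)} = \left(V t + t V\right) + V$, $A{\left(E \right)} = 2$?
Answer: $-288$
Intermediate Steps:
$h{\left(t,V \right)} = V + 2 V t$ ($h{\left(t,V \right)} = \left(V t + V t\right) + V = 2 V t + V = V + 2 V t$)
$A{\left(-4 \right)} h{\left(-2,-4 \right)} \left(-12\right) = 2 \left(- 4 \left(1 + 2 \left(-2\right)\right)\right) \left(-12\right) = 2 \left(- 4 \left(1 - 4\right)\right) \left(-12\right) = 2 \left(\left(-4\right) \left(-3\right)\right) \left(-12\right) = 2 \cdot 12 \left(-12\right) = 24 \left(-12\right) = -288$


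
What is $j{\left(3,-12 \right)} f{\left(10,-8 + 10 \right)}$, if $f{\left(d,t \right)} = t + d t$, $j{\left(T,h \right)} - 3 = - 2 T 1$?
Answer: $-66$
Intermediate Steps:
$j{\left(T,h \right)} = 3 - 2 T$ ($j{\left(T,h \right)} = 3 + - 2 T 1 = 3 - 2 T$)
$j{\left(3,-12 \right)} f{\left(10,-8 + 10 \right)} = \left(3 - 6\right) \left(-8 + 10\right) \left(1 + 10\right) = \left(3 - 6\right) 2 \cdot 11 = \left(-3\right) 22 = -66$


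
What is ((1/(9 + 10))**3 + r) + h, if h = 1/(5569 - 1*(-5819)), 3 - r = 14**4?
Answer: -3000450628349/78110292 ≈ -38413.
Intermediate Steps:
r = -38413 (r = 3 - 1*14**4 = 3 - 1*38416 = 3 - 38416 = -38413)
h = 1/11388 (h = 1/(5569 + 5819) = 1/11388 ≈ 8.7812e-5)
((1/(9 + 10))**3 + r) + h = ((1/(9 + 10))**3 - 38413) + 1/11388 = ((1/19)**3 - 38413) + 1/11388 = (1/6859 - 38413) + 1/11388 = -263474766/6859 + 1/11388 = -3000450628349/78110292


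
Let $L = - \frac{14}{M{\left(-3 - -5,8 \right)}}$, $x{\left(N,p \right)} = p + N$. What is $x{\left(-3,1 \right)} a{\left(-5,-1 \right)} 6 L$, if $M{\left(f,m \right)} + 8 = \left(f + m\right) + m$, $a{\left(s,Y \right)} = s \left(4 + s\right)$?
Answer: $84$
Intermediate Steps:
$x{\left(N,p \right)} = N + p$
$M{\left(f,m \right)} = -8 + f + 2 m$ ($M{\left(f,m \right)} = -8 + \left(\left(f + m\right) + m\right) = -8 + \left(f + 2 m\right) = -8 + f + 2 m$)
$L = - \frac{7}{5}$ ($L = - \frac{14}{-8 - -2 + 2 \cdot 8} = - \frac{14}{-8 + \left(-3 + 5\right) + 16} = - \frac{14}{-8 + 2 + 16} = - \frac{14}{10} = \left(-14\right) \frac{1}{10} = - \frac{7}{5} \approx -1.4$)
$x{\left(-3,1 \right)} a{\left(-5,-1 \right)} 6 L = \left(-3 + 1\right) \left(- 5 \left(4 - 5\right)\right) 6 \left(- \frac{7}{5}\right) = - 2 \left(\left(-5\right) \left(-1\right)\right) 6 \left(- \frac{7}{5}\right) = \left(-2\right) 5 \cdot 6 \left(- \frac{7}{5}\right) = \left(-10\right) 6 \left(- \frac{7}{5}\right) = \left(-60\right) \left(- \frac{7}{5}\right) = 84$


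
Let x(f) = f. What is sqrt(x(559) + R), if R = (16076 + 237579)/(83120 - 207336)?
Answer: sqrt(2148411645806)/62108 ≈ 23.600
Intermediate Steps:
R = -253655/124216 (R = 253655/(-124216) = 253655*(-1/124216) = -253655/124216 ≈ -2.0420)
sqrt(x(559) + R) = sqrt(559 - 253655/124216) = sqrt(69183089/124216) = sqrt(2148411645806)/62108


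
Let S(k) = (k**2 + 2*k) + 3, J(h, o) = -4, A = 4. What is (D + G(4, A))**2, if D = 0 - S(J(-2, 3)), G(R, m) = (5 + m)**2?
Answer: 4900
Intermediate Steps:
S(k) = 3 + k**2 + 2*k
D = -11 (D = 0 - (3 + (-4)**2 + 2*(-4)) = 0 - (3 + 16 - 8) = 0 - 1*11 = 0 - 11 = -11)
(D + G(4, A))**2 = (-11 + (5 + 4)**2)**2 = (-11 + 9**2)**2 = (-11 + 81)**2 = 70**2 = 4900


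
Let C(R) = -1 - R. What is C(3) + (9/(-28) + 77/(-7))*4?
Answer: -345/7 ≈ -49.286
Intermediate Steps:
C(3) + (9/(-28) + 77/(-7))*4 = (-1 - 1*3) + (9/(-28) + 77/(-7))*4 = (-1 - 3) + (9*(-1/28) + 77*(-⅐))*4 = -4 + (-9/28 - 11)*4 = -4 - 317/28*4 = -4 - 317/7 = -345/7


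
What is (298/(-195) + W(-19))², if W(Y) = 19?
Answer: 11607649/38025 ≈ 305.26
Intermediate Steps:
(298/(-195) + W(-19))² = (298/(-195) + 19)² = (298*(-1/195) + 19)² = (-298/195 + 19)² = (3407/195)² = 11607649/38025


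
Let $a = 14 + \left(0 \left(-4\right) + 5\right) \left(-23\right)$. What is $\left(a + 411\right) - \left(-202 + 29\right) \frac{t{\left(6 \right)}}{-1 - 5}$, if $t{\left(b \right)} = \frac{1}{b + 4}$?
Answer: $\frac{18427}{60} \approx 307.12$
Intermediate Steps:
$t{\left(b \right)} = \frac{1}{4 + b}$
$a = -101$ ($a = 14 + \left(0 + 5\right) \left(-23\right) = 14 + 5 \left(-23\right) = 14 - 115 = -101$)
$\left(a + 411\right) - \left(-202 + 29\right) \frac{t{\left(6 \right)}}{-1 - 5} = \left(-101 + 411\right) - \left(-202 + 29\right) \frac{1}{\left(4 + 6\right) \left(-1 - 5\right)} = 310 - - 173 \frac{1}{10 \left(-1 - 5\right)} = 310 - - 173 \frac{1}{10 \left(-6\right)} = 310 - - 173 \cdot \frac{1}{10} \left(- \frac{1}{6}\right) = 310 - \left(-173\right) \left(- \frac{1}{60}\right) = 310 - \frac{173}{60} = \frac{18427}{60}$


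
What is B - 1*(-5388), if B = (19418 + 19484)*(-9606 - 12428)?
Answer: -857161280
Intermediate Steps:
B = -857166668 (B = 38902*(-22034) = -857166668)
B - 1*(-5388) = -857166668 - 1*(-5388) = -857166668 + 5388 = -857161280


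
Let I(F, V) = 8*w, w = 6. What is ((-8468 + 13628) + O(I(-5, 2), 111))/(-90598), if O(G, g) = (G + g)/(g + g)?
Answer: -381893/6704252 ≈ -0.056963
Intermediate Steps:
I(F, V) = 48 (I(F, V) = 8*6 = 48)
O(G, g) = (G + g)/(2*g) (O(G, g) = (G + g)/((2*g)) = (G + g)*(1/(2*g)) = (G + g)/(2*g))
((-8468 + 13628) + O(I(-5, 2), 111))/(-90598) = ((-8468 + 13628) + (1/2)*(48 + 111)/111)/(-90598) = (5160 + (1/2)*(1/111)*159)*(-1/90598) = (5160 + 53/74)*(-1/90598) = (381893/74)*(-1/90598) = -381893/6704252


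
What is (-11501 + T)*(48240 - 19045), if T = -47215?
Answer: -1714213620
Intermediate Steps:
(-11501 + T)*(48240 - 19045) = (-11501 - 47215)*(48240 - 19045) = -58716*29195 = -1714213620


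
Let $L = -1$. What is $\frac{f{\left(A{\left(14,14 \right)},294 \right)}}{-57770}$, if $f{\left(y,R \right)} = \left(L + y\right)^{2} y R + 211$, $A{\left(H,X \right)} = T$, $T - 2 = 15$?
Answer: $- \frac{1279699}{57770} \approx -22.152$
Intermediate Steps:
$T = 17$ ($T = 2 + 15 = 17$)
$A{\left(H,X \right)} = 17$
$f{\left(y,R \right)} = 211 + R y \left(-1 + y\right)^{2}$ ($f{\left(y,R \right)} = \left(-1 + y\right)^{2} y R + 211 = y \left(-1 + y\right)^{2} R + 211 = R y \left(-1 + y\right)^{2} + 211 = 211 + R y \left(-1 + y\right)^{2}$)
$\frac{f{\left(A{\left(14,14 \right)},294 \right)}}{-57770} = \frac{211 + 294 \cdot 17 \left(-1 + 17\right)^{2}}{-57770} = \left(211 + 294 \cdot 17 \cdot 16^{2}\right) \left(- \frac{1}{57770}\right) = \left(211 + 294 \cdot 17 \cdot 256\right) \left(- \frac{1}{57770}\right) = \left(211 + 1279488\right) \left(- \frac{1}{57770}\right) = 1279699 \left(- \frac{1}{57770}\right) = - \frac{1279699}{57770}$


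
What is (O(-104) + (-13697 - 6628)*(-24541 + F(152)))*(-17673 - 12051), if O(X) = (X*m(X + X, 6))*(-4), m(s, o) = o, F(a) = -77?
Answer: -14872800096504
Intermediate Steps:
O(X) = -24*X (O(X) = (X*6)*(-4) = (6*X)*(-4) = -24*X)
(O(-104) + (-13697 - 6628)*(-24541 + F(152)))*(-17673 - 12051) = (-24*(-104) + (-13697 - 6628)*(-24541 - 77))*(-17673 - 12051) = (2496 - 20325*(-24618))*(-29724) = (2496 + 500360850)*(-29724) = 500363346*(-29724) = -14872800096504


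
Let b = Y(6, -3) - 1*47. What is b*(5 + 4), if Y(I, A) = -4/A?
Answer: -411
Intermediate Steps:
b = -137/3 (b = -4/(-3) - 1*47 = -4*(-⅓) - 47 = 4/3 - 47 = -137/3 ≈ -45.667)
b*(5 + 4) = -137*(5 + 4)/3 = -137/3*9 = -411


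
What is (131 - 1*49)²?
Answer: 6724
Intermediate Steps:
(131 - 1*49)² = (131 - 49)² = 82² = 6724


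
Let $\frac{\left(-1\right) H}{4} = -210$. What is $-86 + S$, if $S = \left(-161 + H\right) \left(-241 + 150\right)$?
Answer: $-61875$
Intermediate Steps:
$H = 840$ ($H = \left(-4\right) \left(-210\right) = 840$)
$S = -61789$ ($S = \left(-161 + 840\right) \left(-241 + 150\right) = 679 \left(-91\right) = -61789$)
$-86 + S = -86 - 61789 = -61875$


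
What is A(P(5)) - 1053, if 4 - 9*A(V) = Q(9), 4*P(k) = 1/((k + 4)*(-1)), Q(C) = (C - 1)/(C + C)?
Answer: -85261/81 ≈ -1052.6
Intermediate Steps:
Q(C) = (-1 + C)/(2*C) (Q(C) = (-1 + C)/((2*C)) = (-1 + C)*(1/(2*C)) = (-1 + C)/(2*C))
P(k) = 1/(4*(-4 - k)) (P(k) = 1/(4*(((k + 4)*(-1)))) = 1/(4*(((4 + k)*(-1)))) = 1/(4*(-4 - k)))
A(V) = 32/81 (A(V) = 4/9 - (-1 + 9)/(18*9) = 4/9 - 8/(18*9) = 4/9 - ⅑*4/9 = 4/9 - 4/81 = 32/81)
A(P(5)) - 1053 = 32/81 - 1053 = -85261/81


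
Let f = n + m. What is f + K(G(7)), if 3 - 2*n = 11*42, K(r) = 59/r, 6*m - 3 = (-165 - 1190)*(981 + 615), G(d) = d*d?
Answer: -17672232/49 ≈ -3.6066e+5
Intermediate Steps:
G(d) = d**2
m = -720859/2 (m = 1/2 + ((-165 - 1190)*(981 + 615))/6 = 1/2 + (-1355*1596)/6 = 1/2 + (1/6)*(-2162580) = 1/2 - 360430 = -720859/2 ≈ -3.6043e+5)
n = -459/2 (n = 3/2 - 11*42/2 = 3/2 - 1/2*462 = 3/2 - 231 = -459/2 ≈ -229.50)
f = -360659 (f = -459/2 - 720859/2 = -360659)
f + K(G(7)) = -360659 + 59/(7**2) = -360659 + 59/49 = -17672232/49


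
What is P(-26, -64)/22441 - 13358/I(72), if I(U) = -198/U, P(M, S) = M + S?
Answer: 1199066522/246851 ≈ 4857.5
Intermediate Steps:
P(-26, -64)/22441 - 13358/I(72) = (-26 - 64)/22441 - 13358/((-198/72)) = -90*1/22441 - 13358/((-198*1/72)) = -90/22441 - 13358/(-11/4) = -90/22441 - 13358*(-4/11) = -90/22441 + 53432/11 = 1199066522/246851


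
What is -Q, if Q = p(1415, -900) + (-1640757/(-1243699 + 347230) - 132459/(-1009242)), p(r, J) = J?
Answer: 90278231509415/100528240722 ≈ 898.04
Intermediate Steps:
Q = -90278231509415/100528240722 (Q = -900 + (-1640757/(-1243699 + 347230) - 132459/(-1009242)) = -900 + (-1640757/(-896469) - 132459*(-1/1009242)) = -900 + (-1640757*(-1/896469) + 44153/336414) = -900 + (546919/298823 + 44153/336414) = -900 + 197185140385/100528240722 = -90278231509415/100528240722 ≈ -898.04)
-Q = -1*(-90278231509415/100528240722) = 90278231509415/100528240722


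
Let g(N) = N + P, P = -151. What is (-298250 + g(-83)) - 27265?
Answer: -325749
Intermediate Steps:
g(N) = -151 + N (g(N) = N - 151 = -151 + N)
(-298250 + g(-83)) - 27265 = (-298250 + (-151 - 83)) - 27265 = (-298250 - 234) - 27265 = -298484 - 27265 = -325749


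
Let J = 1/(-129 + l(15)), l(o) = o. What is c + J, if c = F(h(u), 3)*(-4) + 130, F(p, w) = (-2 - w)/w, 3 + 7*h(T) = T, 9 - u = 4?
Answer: 5193/38 ≈ 136.66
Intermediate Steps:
u = 5 (u = 9 - 1*4 = 9 - 4 = 5)
h(T) = -3/7 + T/7
F(p, w) = (-2 - w)/w
J = -1/114 (J = 1/(-129 + 15) = 1/(-114) = -1/114 ≈ -0.0087719)
c = 410/3 (c = ((-2 - 1*3)/3)*(-4) + 130 = ((-2 - 3)/3)*(-4) + 130 = ((⅓)*(-5))*(-4) + 130 = -5/3*(-4) + 130 = 20/3 + 130 = 410/3 ≈ 136.67)
c + J = 410/3 - 1/114 = 5193/38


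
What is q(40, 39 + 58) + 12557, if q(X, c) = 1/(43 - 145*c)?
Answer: 176074253/14022 ≈ 12557.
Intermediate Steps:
q(40, 39 + 58) + 12557 = -1/(-43 + 145*(39 + 58)) + 12557 = -1/(-43 + 145*97) + 12557 = -1/(-43 + 14065) + 12557 = -1/14022 + 12557 = 176074253/14022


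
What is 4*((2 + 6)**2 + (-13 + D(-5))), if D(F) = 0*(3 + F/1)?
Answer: 204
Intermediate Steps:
D(F) = 0 (D(F) = 0*(3 + F*1) = 0*(3 + F) = 0)
4*((2 + 6)**2 + (-13 + D(-5))) = 4*((2 + 6)**2 + (-13 + 0)) = 4*(8**2 - 13) = 4*(64 - 13) = 4*51 = 204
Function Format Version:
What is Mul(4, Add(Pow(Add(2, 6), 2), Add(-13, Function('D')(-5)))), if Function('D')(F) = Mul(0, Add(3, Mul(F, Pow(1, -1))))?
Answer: 204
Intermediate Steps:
Function('D')(F) = 0 (Function('D')(F) = Mul(0, Add(3, Mul(F, 1))) = Mul(0, Add(3, F)) = 0)
Mul(4, Add(Pow(Add(2, 6), 2), Add(-13, Function('D')(-5)))) = Mul(4, Add(Pow(Add(2, 6), 2), Add(-13, 0))) = Mul(4, Add(Pow(8, 2), -13)) = Mul(4, Add(64, -13)) = Mul(4, 51) = 204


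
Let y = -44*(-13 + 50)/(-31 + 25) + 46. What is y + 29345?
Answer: 88987/3 ≈ 29662.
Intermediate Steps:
y = 952/3 (y = -1628/(-6) + 46 = -1628*(-1)/6 + 46 = -44*(-37/6) + 46 = 814/3 + 46 = 952/3 ≈ 317.33)
y + 29345 = 952/3 + 29345 = 88987/3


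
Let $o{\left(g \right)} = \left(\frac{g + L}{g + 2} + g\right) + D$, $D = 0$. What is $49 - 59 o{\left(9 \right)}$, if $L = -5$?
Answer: $- \frac{5538}{11} \approx -503.45$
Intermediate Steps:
$o{\left(g \right)} = g + \frac{-5 + g}{2 + g}$ ($o{\left(g \right)} = \left(\frac{g - 5}{g + 2} + g\right) + 0 = \left(\frac{-5 + g}{2 + g} + g\right) + 0 = \left(g + \frac{-5 + g}{2 + g}\right) + 0 = g + \frac{-5 + g}{2 + g}$)
$49 - 59 o{\left(9 \right)} = 49 - 59 \frac{-5 + 9^{2} + 3 \cdot 9}{2 + 9} = 49 - 59 \frac{-5 + 81 + 27}{11} = 49 - 59 \cdot \frac{1}{11} \cdot 103 = 49 - \frac{6077}{11} = - \frac{5538}{11}$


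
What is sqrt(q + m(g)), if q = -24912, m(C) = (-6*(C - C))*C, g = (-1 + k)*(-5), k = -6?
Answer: 12*I*sqrt(173) ≈ 157.84*I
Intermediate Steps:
g = 35 (g = (-1 - 6)*(-5) = -7*(-5) = 35)
m(C) = 0 (m(C) = (-6*0)*C = 0*C = 0)
sqrt(q + m(g)) = sqrt(-24912 + 0) = sqrt(-24912) = 12*I*sqrt(173)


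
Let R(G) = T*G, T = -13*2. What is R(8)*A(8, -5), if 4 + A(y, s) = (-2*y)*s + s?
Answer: -14768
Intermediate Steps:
A(y, s) = -4 + s - 2*s*y (A(y, s) = -4 + ((-2*y)*s + s) = -4 + (-2*s*y + s) = -4 + (s - 2*s*y) = -4 + s - 2*s*y)
T = -26
R(G) = -26*G
R(8)*A(8, -5) = (-26*8)*(-4 - 5 - 2*(-5)*8) = -208*(-4 - 5 + 80) = -208*71 = -14768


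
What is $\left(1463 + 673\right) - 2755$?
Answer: $-619$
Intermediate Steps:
$\left(1463 + 673\right) - 2755 = 2136 - 2755 = -619$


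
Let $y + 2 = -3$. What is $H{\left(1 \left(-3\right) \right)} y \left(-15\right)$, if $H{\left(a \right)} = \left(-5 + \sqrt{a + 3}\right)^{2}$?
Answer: $1875$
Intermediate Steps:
$y = -5$ ($y = -2 - 3 = -5$)
$H{\left(a \right)} = \left(-5 + \sqrt{3 + a}\right)^{2}$
$H{\left(1 \left(-3\right) \right)} y \left(-15\right) = \left(-5 + \sqrt{3 + 1 \left(-3\right)}\right)^{2} \left(-5\right) \left(-15\right) = \left(-5 + \sqrt{3 - 3}\right)^{2} \left(-5\right) \left(-15\right) = \left(-5 + \sqrt{0}\right)^{2} \left(-5\right) \left(-15\right) = \left(-5 + 0\right)^{2} \left(-5\right) \left(-15\right) = \left(-5\right)^{2} \left(-5\right) \left(-15\right) = 25 \left(-5\right) \left(-15\right) = \left(-125\right) \left(-15\right) = 1875$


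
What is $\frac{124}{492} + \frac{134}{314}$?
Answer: $\frac{13108}{19311} \approx 0.67878$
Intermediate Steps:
$\frac{124}{492} + \frac{134}{314} = 124 \cdot \frac{1}{492} + 134 \cdot \frac{1}{314} = \frac{31}{123} + \frac{67}{157} = \frac{13108}{19311}$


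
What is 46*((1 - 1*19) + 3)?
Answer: -690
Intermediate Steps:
46*((1 - 1*19) + 3) = 46*((1 - 19) + 3) = 46*(-18 + 3) = 46*(-15) = -690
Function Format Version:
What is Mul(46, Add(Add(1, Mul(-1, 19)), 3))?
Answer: -690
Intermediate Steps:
Mul(46, Add(Add(1, Mul(-1, 19)), 3)) = Mul(46, Add(Add(1, -19), 3)) = Mul(46, Add(-18, 3)) = Mul(46, -15) = -690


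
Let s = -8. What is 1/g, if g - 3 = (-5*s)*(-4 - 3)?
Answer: -1/277 ≈ -0.0036101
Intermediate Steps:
g = -277 (g = 3 + (-5*(-8))*(-4 - 3) = 3 + 40*(-7) = 3 - 280 = -277)
1/g = 1/(-277) = -1/277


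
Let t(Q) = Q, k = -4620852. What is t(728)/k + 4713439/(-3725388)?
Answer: -605078225347/478179627516 ≈ -1.2654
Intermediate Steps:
t(728)/k + 4713439/(-3725388) = 728/(-4620852) + 4713439/(-3725388) = 728*(-1/4620852) + 4713439*(-1/3725388) = -182/1155213 - 4713439/3725388 = -605078225347/478179627516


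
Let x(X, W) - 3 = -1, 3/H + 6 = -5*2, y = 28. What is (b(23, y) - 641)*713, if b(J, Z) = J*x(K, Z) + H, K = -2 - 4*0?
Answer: -6789899/16 ≈ -4.2437e+5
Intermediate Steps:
K = -2 (K = -2 + 0 = -2)
H = -3/16 (H = 3/(-6 - 5*2) = 3/(-6 - 10) = 3/(-16) = 3*(-1/16) = -3/16 ≈ -0.18750)
x(X, W) = 2 (x(X, W) = 3 - 1 = 2)
b(J, Z) = -3/16 + 2*J (b(J, Z) = J*2 - 3/16 = 2*J - 3/16 = -3/16 + 2*J)
(b(23, y) - 641)*713 = ((-3/16 + 2*23) - 641)*713 = ((-3/16 + 46) - 641)*713 = (733/16 - 641)*713 = -9523/16*713 = -6789899/16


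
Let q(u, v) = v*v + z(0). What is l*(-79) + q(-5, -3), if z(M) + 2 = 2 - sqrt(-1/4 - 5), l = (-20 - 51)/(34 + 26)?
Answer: 6149/60 - I*sqrt(21)/2 ≈ 102.48 - 2.2913*I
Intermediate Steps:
l = -71/60 ≈ -1.1833
z(M) = -I*sqrt(21)/2 (z(M) = -2 + (2 - sqrt(-1/4 - 5)) = -2 + (2 - sqrt(-21/4)) = -2 + (2 - I*sqrt(21)/2) = -I*sqrt(21)/2)
q(u, v) = v**2 - I*sqrt(21)/2 (q(u, v) = v*v - I*sqrt(21)/2 = v**2 - I*sqrt(21)/2)
l*(-79) + q(-5, -3) = -71/60*(-79) + ((-3)**2 - I*sqrt(21)/2) = 5609/60 + (9 - I*sqrt(21)/2) = 6149/60 - I*sqrt(21)/2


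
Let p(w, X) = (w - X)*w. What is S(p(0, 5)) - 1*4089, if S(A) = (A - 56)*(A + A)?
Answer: -4089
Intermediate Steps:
p(w, X) = w*(w - X)
S(A) = 2*A*(-56 + A) (S(A) = (-56 + A)*(2*A) = 2*A*(-56 + A))
S(p(0, 5)) - 1*4089 = 2*(0*(0 - 1*5))*(-56 + 0*(0 - 1*5)) - 1*4089 = 2*(0*(0 - 5))*(-56 + 0*(0 - 5)) - 4089 = 2*(0*(-5))*(-56 + 0*(-5)) - 4089 = 2*0*(-56 + 0) - 4089 = 2*0*(-56) - 4089 = 0 - 4089 = -4089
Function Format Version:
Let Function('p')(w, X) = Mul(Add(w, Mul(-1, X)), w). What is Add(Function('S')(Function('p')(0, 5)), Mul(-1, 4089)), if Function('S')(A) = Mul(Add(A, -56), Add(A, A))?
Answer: -4089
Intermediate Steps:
Function('p')(w, X) = Mul(w, Add(w, Mul(-1, X)))
Function('S')(A) = Mul(2, A, Add(-56, A)) (Function('S')(A) = Mul(Add(-56, A), Mul(2, A)) = Mul(2, A, Add(-56, A)))
Add(Function('S')(Function('p')(0, 5)), Mul(-1, 4089)) = Add(Mul(2, Mul(0, Add(0, Mul(-1, 5))), Add(-56, Mul(0, Add(0, Mul(-1, 5))))), Mul(-1, 4089)) = Add(Mul(2, Mul(0, Add(0, -5)), Add(-56, Mul(0, Add(0, -5)))), -4089) = Add(Mul(2, Mul(0, -5), Add(-56, Mul(0, -5))), -4089) = Add(Mul(2, 0, Add(-56, 0)), -4089) = Add(Mul(2, 0, -56), -4089) = Add(0, -4089) = -4089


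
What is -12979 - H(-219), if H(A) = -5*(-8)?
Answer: -13019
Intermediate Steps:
H(A) = 40
-12979 - H(-219) = -12979 - 1*40 = -12979 - 40 = -13019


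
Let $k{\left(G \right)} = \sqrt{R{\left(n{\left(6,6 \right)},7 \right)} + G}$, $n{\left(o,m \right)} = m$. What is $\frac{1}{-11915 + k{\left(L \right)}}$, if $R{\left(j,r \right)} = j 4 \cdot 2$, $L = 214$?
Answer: $- \frac{11915}{141966963} - \frac{\sqrt{262}}{141966963} \approx -8.4042 \cdot 10^{-5}$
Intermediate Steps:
$R{\left(j,r \right)} = 8 j$ ($R{\left(j,r \right)} = 4 j 2 = 8 j$)
$k{\left(G \right)} = \sqrt{48 + G}$ ($k{\left(G \right)} = \sqrt{8 \cdot 6 + G} = \sqrt{48 + G}$)
$\frac{1}{-11915 + k{\left(L \right)}} = \frac{1}{-11915 + \sqrt{48 + 214}} = \frac{1}{-11915 + \sqrt{262}}$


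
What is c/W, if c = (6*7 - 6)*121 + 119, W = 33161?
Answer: 4475/33161 ≈ 0.13495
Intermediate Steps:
c = 4475 (c = (42 - 6)*121 + 119 = 36*121 + 119 = 4356 + 119 = 4475)
c/W = 4475/33161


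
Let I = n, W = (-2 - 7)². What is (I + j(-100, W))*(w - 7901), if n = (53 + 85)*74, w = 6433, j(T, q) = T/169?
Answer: -2533368704/169 ≈ -1.4990e+7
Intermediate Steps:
W = 81 (W = (-9)² = 81)
j(T, q) = T/169 (j(T, q) = T*(1/169) = T/169)
n = 10212 (n = 138*74 = 10212)
I = 10212
(I + j(-100, W))*(w - 7901) = (10212 + (1/169)*(-100))*(6433 - 7901) = (10212 - 100/169)*(-1468) = (1725728/169)*(-1468) = -2533368704/169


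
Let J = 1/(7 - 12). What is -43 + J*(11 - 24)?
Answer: -202/5 ≈ -40.400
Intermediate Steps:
J = -⅕ (J = 1/(-5) = -⅕ ≈ -0.20000)
-43 + J*(11 - 24) = -43 - (11 - 24)/5 = -43 - ⅕*(-13) = -43 + 13/5 = -202/5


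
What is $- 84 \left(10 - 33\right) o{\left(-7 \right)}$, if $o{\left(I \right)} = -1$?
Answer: $-1932$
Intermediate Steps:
$- 84 \left(10 - 33\right) o{\left(-7 \right)} = - 84 \left(10 - 33\right) \left(-1\right) = \left(-84\right) \left(-23\right) \left(-1\right) = 1932 \left(-1\right) = -1932$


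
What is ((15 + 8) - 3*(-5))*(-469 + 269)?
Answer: -7600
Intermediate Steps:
((15 + 8) - 3*(-5))*(-469 + 269) = (23 + 15)*(-200) = 38*(-200) = -7600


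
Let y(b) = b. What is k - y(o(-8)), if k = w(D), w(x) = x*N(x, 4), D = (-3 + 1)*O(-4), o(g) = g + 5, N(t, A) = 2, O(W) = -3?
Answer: 15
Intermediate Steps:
o(g) = 5 + g
D = 6 (D = (-3 + 1)*(-3) = -2*(-3) = 6)
w(x) = 2*x (w(x) = x*2 = 2*x)
k = 12 (k = 2*6 = 12)
k - y(o(-8)) = 12 - (5 - 8) = 12 - 1*(-3) = 12 + 3 = 15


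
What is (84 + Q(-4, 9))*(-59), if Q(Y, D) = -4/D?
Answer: -44368/9 ≈ -4929.8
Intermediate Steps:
(84 + Q(-4, 9))*(-59) = (84 - 4/9)*(-59) = (752/9)*(-59) = -44368/9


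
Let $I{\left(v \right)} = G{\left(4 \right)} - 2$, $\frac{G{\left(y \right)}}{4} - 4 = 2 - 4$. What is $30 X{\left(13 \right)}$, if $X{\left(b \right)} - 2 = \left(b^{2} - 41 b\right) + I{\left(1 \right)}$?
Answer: $-10680$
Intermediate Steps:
$G{\left(y \right)} = 8$ ($G{\left(y \right)} = 16 + 4 \left(2 - 4\right) = 16 + 4 \left(-2\right) = 16 - 8 = 8$)
$I{\left(v \right)} = 6$ ($I{\left(v \right)} = 8 - 2 = 6$)
$X{\left(b \right)} = 8 + b^{2} - 41 b$ ($X{\left(b \right)} = 2 + \left(\left(b^{2} - 41 b\right) + 6\right) = 2 + \left(6 + b^{2} - 41 b\right) = 8 + b^{2} - 41 b$)
$30 X{\left(13 \right)} = 30 \left(8 + 13^{2} - 533\right) = 30 \left(8 + 169 - 533\right) = 30 \left(-356\right) = -10680$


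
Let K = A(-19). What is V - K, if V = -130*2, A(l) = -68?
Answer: -192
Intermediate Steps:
K = -68
V = -260
V - K = -260 - 1*(-68) = -260 + 68 = -192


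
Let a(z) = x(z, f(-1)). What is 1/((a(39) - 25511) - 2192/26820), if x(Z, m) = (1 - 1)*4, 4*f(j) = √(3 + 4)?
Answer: -6705/171051803 ≈ -3.9199e-5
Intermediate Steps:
f(j) = √7/4 (f(j) = √(3 + 4)/4 = √7/4)
x(Z, m) = 0 (x(Z, m) = 0*4 = 0)
a(z) = 0
1/((a(39) - 25511) - 2192/26820) = 1/((0 - 25511) - 2192/26820) = 1/(-25511 - 2192*1/26820) = 1/(-25511 - 548/6705) = 1/(-171051803/6705) = -6705/171051803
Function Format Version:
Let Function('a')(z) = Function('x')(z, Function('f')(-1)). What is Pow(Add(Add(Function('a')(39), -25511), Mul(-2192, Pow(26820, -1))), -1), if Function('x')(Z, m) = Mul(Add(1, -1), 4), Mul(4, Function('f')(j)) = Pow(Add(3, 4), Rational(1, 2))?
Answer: Rational(-6705, 171051803) ≈ -3.9199e-5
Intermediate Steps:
Function('f')(j) = Mul(Rational(1, 4), Pow(7, Rational(1, 2))) (Function('f')(j) = Mul(Rational(1, 4), Pow(Add(3, 4), Rational(1, 2))) = Mul(Rational(1, 4), Pow(7, Rational(1, 2))))
Function('x')(Z, m) = 0 (Function('x')(Z, m) = Mul(0, 4) = 0)
Function('a')(z) = 0
Pow(Add(Add(Function('a')(39), -25511), Mul(-2192, Pow(26820, -1))), -1) = Pow(Add(Add(0, -25511), Mul(-2192, Pow(26820, -1))), -1) = Pow(Add(-25511, Mul(-2192, Rational(1, 26820))), -1) = Pow(Add(-25511, Rational(-548, 6705)), -1) = Pow(Rational(-171051803, 6705), -1) = Rational(-6705, 171051803)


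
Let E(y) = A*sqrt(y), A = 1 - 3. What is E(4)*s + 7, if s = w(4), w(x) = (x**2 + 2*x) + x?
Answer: -105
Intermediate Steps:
w(x) = x**2 + 3*x
A = -2
s = 28 (s = 4*(3 + 4) = 4*7 = 28)
E(y) = -2*sqrt(y)
E(4)*s + 7 = -2*sqrt(4)*28 + 7 = -2*2*28 + 7 = -4*28 + 7 = -112 + 7 = -105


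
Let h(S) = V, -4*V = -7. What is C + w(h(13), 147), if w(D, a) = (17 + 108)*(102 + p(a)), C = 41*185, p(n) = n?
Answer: 38710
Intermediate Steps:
V = 7/4 (V = -¼*(-7) = 7/4 ≈ 1.7500)
h(S) = 7/4
C = 7585
w(D, a) = 12750 + 125*a (w(D, a) = (17 + 108)*(102 + a) = 125*(102 + a) = 12750 + 125*a)
C + w(h(13), 147) = 7585 + (12750 + 125*147) = 7585 + (12750 + 18375) = 7585 + 31125 = 38710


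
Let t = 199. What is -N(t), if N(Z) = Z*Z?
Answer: -39601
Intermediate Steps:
N(Z) = Z²
-N(t) = -1*199² = -1*39601 = -39601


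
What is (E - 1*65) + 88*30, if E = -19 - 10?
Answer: 2546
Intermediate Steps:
E = -29
(E - 1*65) + 88*30 = (-29 - 1*65) + 88*30 = (-29 - 65) + 2640 = -94 + 2640 = 2546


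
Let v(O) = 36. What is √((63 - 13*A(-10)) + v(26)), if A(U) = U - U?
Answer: 3*√11 ≈ 9.9499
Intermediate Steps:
A(U) = 0
√((63 - 13*A(-10)) + v(26)) = √((63 - 13*0) + 36) = √((63 + 0) + 36) = √(63 + 36) = √99 = 3*√11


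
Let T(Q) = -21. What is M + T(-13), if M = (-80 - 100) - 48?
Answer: -249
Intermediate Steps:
M = -228 (M = -180 - 48 = -228)
M + T(-13) = -228 - 21 = -249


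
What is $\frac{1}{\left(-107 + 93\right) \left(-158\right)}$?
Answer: $\frac{1}{2212} \approx 0.00045208$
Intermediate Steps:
$\frac{1}{\left(-107 + 93\right) \left(-158\right)} = \frac{1}{\left(-14\right) \left(-158\right)} = \frac{1}{2212}$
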